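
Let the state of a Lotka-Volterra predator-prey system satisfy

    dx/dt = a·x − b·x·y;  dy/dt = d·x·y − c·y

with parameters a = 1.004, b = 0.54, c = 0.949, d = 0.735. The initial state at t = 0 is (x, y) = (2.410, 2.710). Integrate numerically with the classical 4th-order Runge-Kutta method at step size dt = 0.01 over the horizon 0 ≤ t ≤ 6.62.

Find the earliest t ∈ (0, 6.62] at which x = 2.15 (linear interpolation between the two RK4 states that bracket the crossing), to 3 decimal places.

t = 0.198

t=0.000: state=(2.410, 2.710)
step 1 (dt=0.01): k1=(-1.107, 2.229), k2=(-1.119, 2.227), k3=(-1.119, 2.227), k4=(-1.131, 2.224); state += dt/6·(k1+2k2+2k3+k4)
t=0.010: state=(2.399, 2.732)
t=0.020: state=(2.387, 2.754)
t=0.030: state=(2.376, 2.777)
t=0.190: state=(2.162, 3.116)
next step: t=0.200: state=(2.147, 3.136) — x has crossed 2.15
linear interpolation between t=0.190 (2.16217) and t=0.200 (2.14742) → t≈0.198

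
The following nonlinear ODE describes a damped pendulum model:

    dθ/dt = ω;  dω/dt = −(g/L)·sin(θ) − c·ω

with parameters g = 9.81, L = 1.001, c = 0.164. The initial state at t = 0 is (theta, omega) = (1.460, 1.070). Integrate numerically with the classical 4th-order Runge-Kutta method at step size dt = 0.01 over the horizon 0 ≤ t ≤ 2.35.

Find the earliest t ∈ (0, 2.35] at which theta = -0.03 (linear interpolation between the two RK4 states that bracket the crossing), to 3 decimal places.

t = 0.712

t=0.000: state=(1.460, 1.070)
step 1 (dt=0.01): k1=(1.070, -9.916), k2=(1.020, -9.913), k3=(1.020, -9.913), k4=(0.971, -9.910); state += dt/6·(k1+2k2+2k3+k4)
t=0.010: state=(1.470, 0.971)
t=0.020: state=(1.479, 0.872)
t=0.030: state=(1.488, 0.773)
continuing one RK4 step at a time; state shown every 10 steps (Δt=0.1):
t=0.100: state=(1.518, 0.083)
t=0.200: state=(1.477, -0.888)
t=0.300: state=(1.341, -1.833)
t=0.400: state=(1.112, -2.719)
t=0.500: state=(0.802, -3.469)
t=0.600: state=(0.427, -3.973)
t=0.700: state=(0.019, -4.122)
t=0.710: state=(-0.022, -4.115)
next step: t=0.720: state=(-0.063, -4.104) — theta has crossed -0.03
linear interpolation between t=0.710 (-0.02228) and t=0.720 (-0.06338) → t≈0.712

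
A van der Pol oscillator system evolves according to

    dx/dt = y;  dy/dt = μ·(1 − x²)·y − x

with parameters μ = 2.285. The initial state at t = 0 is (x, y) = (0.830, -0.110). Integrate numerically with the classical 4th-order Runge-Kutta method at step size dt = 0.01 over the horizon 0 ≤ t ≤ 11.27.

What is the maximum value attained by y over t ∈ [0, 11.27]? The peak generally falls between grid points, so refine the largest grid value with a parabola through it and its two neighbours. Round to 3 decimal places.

t=0.000: state=(0.830, -0.110)
step 1 (dt=0.01): k1=(-0.110, -0.908), k2=(-0.115, -0.911), k3=(-0.115, -0.911), k4=(-0.119, -0.914); state += dt/6·(k1+2k2+2k3+k4)
t=0.010: state=(0.829, -0.119)
t=0.020: state=(0.828, -0.128)
t=0.030: state=(0.826, -0.138)
continuing one RK4 step at a time; state shown every 50 steps (Δt=0.5):
t=0.500: state=(0.645, -0.683)
t=1.000: state=(0.015, -2.111)
t=1.500: state=(-1.501, -2.647)
t=2.000: state=(-1.919, 0.117)
t=2.500: state=(-1.790, 0.326)
t=3.000: state=(-1.609, 0.398)
t=3.500: state=(-1.385, 0.511)
t=4.000: state=(-1.076, 0.763)
t=4.500: state=(-0.535, 1.586)
t=5.000: state=(0.873, 4.154)
t=5.500: state=(2.012, 0.239)
t=6.000: state=(1.940, -0.281)
t=6.500: state=(1.785, -0.336)
t=7.000: state=(1.602, -0.401)
t=7.500: state=(1.376, -0.517)
t=8.000: state=(1.062, -0.778)
t=8.500: state=(0.506, -1.645)
t=9.000: state=(-0.949, -4.167)
t=9.500: state=(-2.016, -0.176)
t=10.000: state=(-1.935, 0.284)
t=10.500: state=(-1.779, 0.338)
t=11.000: state=(-1.595, 0.404)
t=11.270: state=(-1.478, 0.458)
largest grid value and its neighbours: y(5.010)=4.16452, y(5.020)=4.16713, y(5.030)=4.16173
parabola through these three points peaks at t≈5.018 with y≈4.16725

max y = 4.167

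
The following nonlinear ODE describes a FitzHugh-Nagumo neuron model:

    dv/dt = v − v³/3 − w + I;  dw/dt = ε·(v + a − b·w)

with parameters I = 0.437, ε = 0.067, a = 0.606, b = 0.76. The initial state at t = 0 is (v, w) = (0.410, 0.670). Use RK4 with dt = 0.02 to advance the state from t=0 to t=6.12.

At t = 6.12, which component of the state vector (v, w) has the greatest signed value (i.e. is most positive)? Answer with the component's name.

t=0.000: state=(0.410, 0.670)
step 1 (dt=0.02): k1=(0.154, 0.034), k2=(0.155, 0.034), k3=(0.155, 0.034), k4=(0.156, 0.034); state += dt/6·(k1+2k2+2k3+k4)
t=0.020: state=(0.413, 0.671)
t=0.040: state=(0.416, 0.671)
t=0.060: state=(0.419, 0.672)
continuing one RK4 step at a time; state shown every 10 steps (Δt=0.2):
t=0.200: state=(0.443, 0.677)
t=0.400: state=(0.480, 0.684)
t=0.600: state=(0.521, 0.692)
t=0.800: state=(0.567, 0.700)
t=1.000: state=(0.618, 0.709)
t=1.200: state=(0.674, 0.719)
t=1.400: state=(0.734, 0.729)
t=1.600: state=(0.798, 0.740)
t=1.800: state=(0.864, 0.752)
t=2.000: state=(0.931, 0.764)
t=2.200: state=(0.997, 0.777)
t=2.400: state=(1.061, 0.791)
t=2.600: state=(1.120, 0.806)
t=2.800: state=(1.174, 0.821)
t=3.000: state=(1.220, 0.837)
t=3.200: state=(1.260, 0.853)
t=3.400: state=(1.291, 0.869)
t=3.600: state=(1.316, 0.886)
t=3.800: state=(1.335, 0.903)
t=4.000: state=(1.347, 0.920)
t=4.200: state=(1.355, 0.936)
t=4.400: state=(1.358, 0.953)
t=4.600: state=(1.358, 0.970)
t=4.800: state=(1.355, 0.986)
t=5.000: state=(1.349, 1.002)
t=5.200: state=(1.341, 1.018)
t=5.400: state=(1.331, 1.033)
t=5.600: state=(1.320, 1.049)
t=5.800: state=(1.308, 1.064)
t=6.000: state=(1.295, 1.078)
t=6.120: state=(1.286, 1.087)
compare at T: v=1.286, w=1.087

largest component: v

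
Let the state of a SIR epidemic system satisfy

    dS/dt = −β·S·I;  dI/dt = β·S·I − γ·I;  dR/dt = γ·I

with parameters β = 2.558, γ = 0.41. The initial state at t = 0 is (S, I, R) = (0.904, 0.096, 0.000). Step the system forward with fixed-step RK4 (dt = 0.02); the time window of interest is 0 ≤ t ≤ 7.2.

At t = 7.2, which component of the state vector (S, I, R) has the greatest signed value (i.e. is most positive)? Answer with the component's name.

t=0.000: state=(0.904, 0.096, 0.000)
step 1 (dt=0.02): k1=(-0.222, 0.183, 0.039), k2=(-0.226, 0.186, 0.040), k3=(-0.226, 0.186, 0.040), k4=(-0.229, 0.189, 0.041); state += dt/6·(k1+2k2+2k3+k4)
t=0.020: state=(0.899, 0.100, 0.001)
t=0.040: state=(0.895, 0.104, 0.002)
t=0.060: state=(0.890, 0.107, 0.003)
continuing one RK4 step at a time; state shown every 25 steps (Δt=0.5):
t=0.500: state=(0.742, 0.227, 0.032)
t=1.000: state=(0.494, 0.409, 0.097)
t=1.500: state=(0.267, 0.538, 0.196)
t=2.000: state=(0.131, 0.559, 0.310)
t=2.500: state=(0.066, 0.514, 0.420)
t=3.000: state=(0.036, 0.446, 0.519)
t=3.500: state=(0.021, 0.376, 0.603)
t=4.000: state=(0.014, 0.313, 0.673)
t=4.500: state=(0.009, 0.259, 0.732)
t=5.000: state=(0.007, 0.213, 0.780)
t=5.500: state=(0.005, 0.175, 0.820)
t=6.000: state=(0.004, 0.143, 0.852)
t=6.500: state=(0.004, 0.117, 0.879)
t=7.000: state=(0.003, 0.096, 0.901)
t=7.200: state=(0.003, 0.089, 0.908)
compare at T: S=0.003, I=0.089, R=0.908

largest component: R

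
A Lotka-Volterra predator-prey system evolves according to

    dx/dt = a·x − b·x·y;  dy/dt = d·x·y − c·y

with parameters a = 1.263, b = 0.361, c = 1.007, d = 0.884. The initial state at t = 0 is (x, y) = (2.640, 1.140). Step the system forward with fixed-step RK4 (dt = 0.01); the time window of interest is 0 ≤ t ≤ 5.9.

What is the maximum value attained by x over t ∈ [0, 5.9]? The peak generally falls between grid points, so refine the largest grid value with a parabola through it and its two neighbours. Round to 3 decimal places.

t=0.000: state=(2.640, 1.140)
step 1 (dt=0.01): k1=(2.248, 1.513), k2=(2.250, 1.534), k3=(2.250, 1.534), k4=(2.252, 1.556); state += dt/6·(k1+2k2+2k3+k4)
t=0.010: state=(2.663, 1.155)
t=0.020: state=(2.685, 1.171)
t=0.030: state=(2.708, 1.187)
continuing one RK4 step at a time; state shown every 20 steps (Δt=0.2):
t=0.200: state=(3.089, 1.547)
t=0.400: state=(3.474, 2.263)
t=0.600: state=(3.647, 3.488)
t=0.800: state=(3.424, 5.365)
t=1.000: state=(2.759, 7.617)
t=1.200: state=(1.910, 9.409)
t=1.400: state=(1.208, 10.097)
t=1.600: state=(0.755, 9.785)
t=1.800: state=(0.494, 8.914)
t=2.000: state=(0.347, 7.841)
t=2.200: state=(0.264, 6.761)
t=2.400: state=(0.216, 5.765)
t=2.600: state=(0.190, 4.885)
t=2.800: state=(0.176, 4.124)
t=3.000: state=(0.173, 3.477)
t=3.200: state=(0.177, 2.932)
t=3.400: state=(0.187, 2.475)
t=3.600: state=(0.204, 2.095)
t=3.800: state=(0.229, 1.779)
t=4.000: state=(0.262, 1.519)
t=4.200: state=(0.304, 1.305)
t=4.400: state=(0.359, 1.131)
t=4.600: state=(0.428, 0.991)
t=4.800: state=(0.515, 0.881)
t=5.000: state=(0.624, 0.796)
t=5.200: state=(0.760, 0.735)
t=5.400: state=(0.929, 0.697)
t=5.600: state=(1.138, 0.684)
t=5.800: state=(1.394, 0.699)
t=5.900: state=(1.542, 0.720)
largest grid value and its neighbours: x(0.590)=3.64633, x(0.600)=3.64698, x(0.610)=3.64660
parabola through these three points peaks at t≈0.601 with x≈3.64698

max x = 3.647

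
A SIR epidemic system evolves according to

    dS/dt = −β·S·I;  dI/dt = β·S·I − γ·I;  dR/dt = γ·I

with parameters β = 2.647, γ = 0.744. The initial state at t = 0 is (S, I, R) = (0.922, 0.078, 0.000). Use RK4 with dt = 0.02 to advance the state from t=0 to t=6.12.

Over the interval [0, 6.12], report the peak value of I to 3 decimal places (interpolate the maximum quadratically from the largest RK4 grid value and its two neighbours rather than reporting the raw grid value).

max I = 0.385

t=0.000: state=(0.922, 0.078, 0.000)
step 1 (dt=0.02): k1=(-0.190, 0.132, 0.058), k2=(-0.193, 0.134, 0.059), k3=(-0.193, 0.134, 0.059), k4=(-0.196, 0.136, 0.060); state += dt/6·(k1+2k2+2k3+k4)
t=0.020: state=(0.918, 0.081, 0.001)
t=0.040: state=(0.914, 0.083, 0.002)
t=0.060: state=(0.910, 0.086, 0.004)
continuing one RK4 step at a time; state shown every 10 steps (Δt=0.2):
t=0.200: state=(0.878, 0.108, 0.014)
t=0.400: state=(0.821, 0.146, 0.033)
t=0.600: state=(0.751, 0.191, 0.058)
t=0.800: state=(0.670, 0.240, 0.090)
t=1.000: state=(0.582, 0.289, 0.129)
t=1.200: state=(0.494, 0.331, 0.175)
t=1.400: state=(0.411, 0.362, 0.227)
t=1.600: state=(0.338, 0.380, 0.282)
t=1.800: state=(0.276, 0.385, 0.339)
t=2.000: state=(0.225, 0.379, 0.396)
t=2.200: state=(0.185, 0.363, 0.452)
t=2.400: state=(0.153, 0.342, 0.504)
t=2.600: state=(0.129, 0.318, 0.553)
t=2.800: state=(0.110, 0.292, 0.599)
t=3.000: state=(0.095, 0.265, 0.640)
t=3.200: state=(0.083, 0.240, 0.678)
t=3.400: state=(0.073, 0.215, 0.712)
t=3.600: state=(0.066, 0.192, 0.742)
t=3.800: state=(0.060, 0.171, 0.769)
t=4.000: state=(0.055, 0.152, 0.793)
t=4.200: state=(0.051, 0.135, 0.814)
t=4.400: state=(0.048, 0.119, 0.833)
t=4.600: state=(0.045, 0.105, 0.850)
t=4.800: state=(0.043, 0.093, 0.865)
t=5.000: state=(0.041, 0.082, 0.878)
t=5.200: state=(0.039, 0.072, 0.889)
t=5.400: state=(0.038, 0.063, 0.899)
t=5.600: state=(0.036, 0.056, 0.908)
t=5.800: state=(0.035, 0.049, 0.916)
t=6.000: state=(0.035, 0.043, 0.922)
t=6.120: state=(0.034, 0.040, 0.926)
largest grid value and its neighbours: I(1.760)=0.38497, I(1.780)=0.38503, I(1.800)=0.38498
parabola through these three points peaks at t≈1.781 with I≈0.38503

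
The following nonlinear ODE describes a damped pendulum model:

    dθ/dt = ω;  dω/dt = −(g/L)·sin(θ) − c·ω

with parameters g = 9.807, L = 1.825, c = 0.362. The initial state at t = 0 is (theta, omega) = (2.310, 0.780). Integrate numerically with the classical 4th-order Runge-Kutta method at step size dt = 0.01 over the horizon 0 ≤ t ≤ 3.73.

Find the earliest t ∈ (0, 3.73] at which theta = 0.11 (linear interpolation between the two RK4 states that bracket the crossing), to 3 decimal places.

t=0.000: state=(2.310, 0.780)
step 1 (dt=0.01): k1=(0.780, -4.254), k2=(0.759, -4.232), k3=(0.759, -4.232), k4=(0.738, -4.211); state += dt/6·(k1+2k2+2k3+k4)
t=0.010: state=(2.318, 0.738)
t=0.020: state=(2.325, 0.696)
t=0.030: state=(2.332, 0.654)
continuing one RK4 step at a time; state shown every 20 steps (Δt=0.2):
t=0.200: state=(2.386, -0.004)
t=0.400: state=(2.312, -0.733)
t=0.600: state=(2.089, -1.511)
t=0.800: state=(1.702, -2.378)
t=1.000: state=(1.139, -3.225)
t=1.200: state=(0.435, -3.721)
t=1.280: state=(0.136, -3.734)
next step: t=1.290: state=(0.099, -3.727) — theta has crossed 0.11
linear interpolation between t=1.280 (0.13587) and t=1.290 (0.09856) → t≈1.287

t = 1.287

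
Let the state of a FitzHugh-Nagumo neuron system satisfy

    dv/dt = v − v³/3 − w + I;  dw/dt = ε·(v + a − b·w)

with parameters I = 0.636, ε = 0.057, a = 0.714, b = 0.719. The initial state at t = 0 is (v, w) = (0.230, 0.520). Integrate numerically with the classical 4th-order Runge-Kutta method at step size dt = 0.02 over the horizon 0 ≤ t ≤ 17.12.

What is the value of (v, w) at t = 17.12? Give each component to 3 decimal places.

(v, w) = (-1.842, 1.373)

t=0.000: state=(0.230, 0.520)
step 1 (dt=0.02): k1=(0.342, 0.032), k2=(0.345, 0.033), k3=(0.345, 0.033), k4=(0.348, 0.033); state += dt/6·(k1+2k2+2k3+k4)
t=0.020: state=(0.237, 0.521)
t=0.040: state=(0.244, 0.521)
t=0.060: state=(0.251, 0.522)
continuing one RK4 step at a time; state shown every 50 steps (Δt=1):
t=1.000: state=(0.740, 0.565)
t=2.000: state=(1.395, 0.642)
t=3.000: state=(1.638, 0.743)
t=4.000: state=(1.638, 0.845)
t=5.000: state=(1.590, 0.941)
t=6.000: state=(1.532, 1.031)
t=7.000: state=(1.469, 1.113)
t=8.000: state=(1.402, 1.188)
t=9.000: state=(1.330, 1.257)
t=10.000: state=(1.251, 1.318)
t=11.000: state=(1.161, 1.373)
t=12.000: state=(1.054, 1.419)
t=13.000: state=(0.916, 1.457)
t=14.000: state=(0.714, 1.485)
t=15.000: state=(0.349, 1.496)
t=16.000: state=(-0.521, 1.474)
t=17.000: state=(-1.772, 1.387)
t=17.120: state=(-1.842, 1.373)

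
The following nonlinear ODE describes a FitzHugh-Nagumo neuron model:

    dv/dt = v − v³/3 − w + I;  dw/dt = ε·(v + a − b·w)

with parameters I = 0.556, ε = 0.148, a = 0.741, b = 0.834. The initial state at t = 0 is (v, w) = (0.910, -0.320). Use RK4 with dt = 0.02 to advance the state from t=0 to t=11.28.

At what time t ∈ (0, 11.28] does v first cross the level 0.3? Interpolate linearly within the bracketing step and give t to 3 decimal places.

t=0.000: state=(0.910, -0.320)
step 1 (dt=0.02): k1=(1.535, 0.284), k2=(1.534, 0.286), k3=(1.534, 0.286), k4=(1.534, 0.288); state += dt/6·(k1+2k2+2k3+k4)
t=0.020: state=(0.941, -0.314)
t=0.040: state=(0.971, -0.308)
t=0.060: state=(1.002, -0.303)
continuing one RK4 step at a time; state shown every 25 steps (Δt=0.5):
t=0.500: state=(1.579, -0.156)
t=1.000: state=(1.862, 0.032)
t=1.500: state=(1.896, 0.219)
t=2.000: state=(1.855, 0.394)
t=2.500: state=(1.794, 0.554)
t=3.000: state=(1.728, 0.701)
t=3.500: state=(1.659, 0.833)
t=4.000: state=(1.588, 0.953)
t=4.500: state=(1.515, 1.061)
t=5.000: state=(1.439, 1.156)
t=5.500: state=(1.360, 1.241)
t=6.000: state=(1.276, 1.314)
t=6.500: state=(1.185, 1.377)
t=7.000: state=(1.084, 1.429)
t=7.500: state=(0.969, 1.471)
t=8.000: state=(0.832, 1.500)
t=8.500: state=(0.658, 1.517)
t=9.000: state=(0.421, 1.519)
t=9.180: state=(0.311, 1.515)
next step: t=9.200: state=(0.298, 1.514) — v has crossed 0.3
linear interpolation between t=9.180 (0.31116) and t=9.200 (0.29789) → t≈9.197

t = 9.197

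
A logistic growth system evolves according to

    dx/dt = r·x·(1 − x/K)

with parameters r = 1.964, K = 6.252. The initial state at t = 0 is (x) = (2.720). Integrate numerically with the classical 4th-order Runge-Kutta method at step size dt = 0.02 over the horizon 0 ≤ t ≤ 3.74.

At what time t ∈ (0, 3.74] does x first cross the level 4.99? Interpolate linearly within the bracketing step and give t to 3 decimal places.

t=0.000: state=(2.720)
step 1 (dt=0.02): k1=(3.018), k2=(3.025), k3=(3.025), k4=(3.032); state += dt/6·(k1+2k2+2k3+k4)
t=0.020: state=(2.781)
t=0.040: state=(2.841)
t=0.060: state=(2.902)
continuing one RK4 step at a time; state shown every 10 steps (Δt=0.2):
t=0.200: state=(3.331)
t=0.400: state=(3.927)
t=0.600: state=(4.467)
t=0.800: state=(4.923)
t=0.820: state=(4.964)
next step: t=0.840: state=(5.004) — x has crossed 4.99
linear interpolation between t=0.820 (4.96413) and t=0.840 (5.00383) → t≈0.833

t = 0.833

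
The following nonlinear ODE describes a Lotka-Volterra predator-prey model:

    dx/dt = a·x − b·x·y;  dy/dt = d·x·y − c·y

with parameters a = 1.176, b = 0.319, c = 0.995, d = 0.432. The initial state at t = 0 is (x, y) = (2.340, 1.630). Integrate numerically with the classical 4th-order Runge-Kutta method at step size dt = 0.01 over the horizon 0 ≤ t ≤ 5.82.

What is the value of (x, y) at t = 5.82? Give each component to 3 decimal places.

(x, y) = (1.969, 1.659)

t=0.000: state=(2.340, 1.630)
step 1 (dt=0.01): k1=(1.535, 0.026), k2=(1.540, 0.031), k3=(1.540, 0.031), k4=(1.545, 0.037); state += dt/6·(k1+2k2+2k3+k4)
t=0.010: state=(2.355, 1.630)
t=0.020: state=(2.371, 1.631)
t=0.030: state=(2.386, 1.631)
continuing one RK4 step at a time; state shown every 20 steps (Δt=0.2):
t=0.200: state=(2.666, 1.658)
t=0.400: state=(3.028, 1.737)
t=0.600: state=(3.415, 1.881)
t=0.800: state=(3.806, 2.106)
t=1.000: state=(4.169, 2.436)
t=1.200: state=(4.452, 2.900)
t=1.400: state=(4.594, 3.517)
t=1.600: state=(4.535, 4.283)
t=1.800: state=(4.249, 5.138)
t=2.000: state=(3.771, 5.961)
t=2.200: state=(3.191, 6.601)
t=2.400: state=(2.616, 6.950)
t=2.600: state=(2.118, 6.984)
t=2.800: state=(1.727, 6.753)
t=3.000: state=(1.438, 6.341)
t=3.200: state=(1.234, 5.829)
t=3.400: state=(1.095, 5.281)
t=3.600: state=(1.006, 4.737)
t=3.800: state=(0.957, 4.225)
t=4.000: state=(0.939, 3.758)
t=4.200: state=(0.947, 3.340)
t=4.400: state=(0.980, 2.975)
t=4.600: state=(1.036, 2.659)
t=4.800: state=(1.116, 2.391)
t=5.000: state=(1.221, 2.168)
t=5.200: state=(1.354, 1.985)
t=5.400: state=(1.516, 1.841)
t=5.600: state=(1.712, 1.734)
t=5.800: state=(1.943, 1.664)
t=5.820: state=(1.969, 1.659)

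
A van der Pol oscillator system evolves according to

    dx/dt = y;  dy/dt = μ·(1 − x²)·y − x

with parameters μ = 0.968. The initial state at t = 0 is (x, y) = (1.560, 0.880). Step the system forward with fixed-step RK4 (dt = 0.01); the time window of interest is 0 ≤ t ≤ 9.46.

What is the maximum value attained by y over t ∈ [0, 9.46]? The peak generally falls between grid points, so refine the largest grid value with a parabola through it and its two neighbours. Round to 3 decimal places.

max y = 2.644

t=0.000: state=(1.560, 0.880)
step 1 (dt=0.01): k1=(0.880, -2.781), k2=(0.866, -2.778), k3=(0.866, -2.778), k4=(0.852, -2.774); state += dt/6·(k1+2k2+2k3+k4)
t=0.010: state=(1.569, 0.852)
t=0.020: state=(1.577, 0.825)
t=0.030: state=(1.585, 0.797)
continuing one RK4 step at a time; state shown every 50 steps (Δt=0.5):
t=0.500: state=(1.702, -0.185)
t=1.000: state=(1.478, -0.658)
t=1.500: state=(1.056, -1.046)
t=2.000: state=(0.386, -1.708)
t=2.500: state=(-0.705, -2.572)
t=3.000: state=(-1.779, -1.258)
t=3.500: state=(-1.977, 0.196)
t=4.000: state=(-1.758, 0.609)
t=4.500: state=(-1.389, 0.871)
t=5.000: state=(-0.860, 1.295)
t=5.500: state=(-0.022, 2.139)
t=6.000: state=(1.224, 2.461)
t=6.500: state=(1.969, 0.470)
t=7.000: state=(1.930, -0.419)
t=7.500: state=(1.643, -0.706)
t=8.000: state=(1.223, -0.994)
t=8.500: state=(0.606, -1.542)
t=9.000: state=(-0.397, -2.493)
t=9.460: state=(-1.540, -1.987)
largest grid value and its neighbours: y(5.840)=2.64371, y(5.850)=2.64373, y(5.860)=2.64235
parabola through these three points peaks at t≈5.845 with y≈2.64389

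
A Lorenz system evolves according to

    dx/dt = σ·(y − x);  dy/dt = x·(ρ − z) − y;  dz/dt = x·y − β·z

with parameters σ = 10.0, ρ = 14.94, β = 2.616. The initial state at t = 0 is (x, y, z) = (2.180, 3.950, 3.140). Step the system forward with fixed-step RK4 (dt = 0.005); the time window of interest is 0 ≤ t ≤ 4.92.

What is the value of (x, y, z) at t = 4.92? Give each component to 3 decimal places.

t=0.000: state=(2.180, 3.950, 3.140)
step 1 (dt=0.005): k1=(17.700, 21.774, 0.397), k2=(17.802, 22.240, 0.690), k3=(17.811, 22.240, 0.692), k4=(17.921, 22.706, 0.992); state += dt/6·(k1+2k2+2k3+k4)
t=0.005: state=(2.269, 4.061, 3.143)
t=0.010: state=(2.359, 4.177, 3.150)
t=0.015: state=(2.451, 4.298, 3.160)
continuing one RK4 step at a time; state shown every 40 steps (Δt=0.2):
t=0.200: state=(7.699, 11.515, 8.148)
t=0.400: state=(9.666, 5.882, 21.945)
t=0.600: state=(2.201, 0.274, 14.751)
t=0.800: state=(0.831, 0.863, 8.830)
t=1.000: state=(1.584, 2.346, 5.516)
t=1.200: state=(4.555, 7.007, 5.483)
t=1.400: state=(10.205, 11.606, 16.364)
t=1.600: state=(5.661, 2.039, 18.624)
t=1.800: state=(1.819, 1.331, 11.653)
t=2.000: state=(2.220, 2.992, 7.515)
t=2.200: state=(5.188, 7.494, 7.483)
t=2.400: state=(9.581, 10.136, 16.804)
t=2.600: state=(5.528, 2.737, 17.567)
t=2.800: state=(2.623, 2.364, 11.611)
t=3.000: state=(3.578, 4.731, 8.479)
t=3.200: state=(7.118, 9.208, 11.171)
t=3.400: state=(8.333, 6.784, 18.258)
t=3.600: state=(4.315, 2.913, 14.899)
t=3.800: state=(3.508, 3.936, 10.631)
t=4.000: state=(5.612, 7.190, 10.253)
t=4.200: state=(8.210, 8.470, 15.702)
t=4.400: state=(5.983, 4.301, 16.450)
t=4.600: state=(4.040, 3.882, 12.486)
t=4.800: state=(5.034, 6.083, 10.794)
t=4.920: state=(6.495, 7.759, 12.076)

(x, y, z) = (6.495, 7.759, 12.076)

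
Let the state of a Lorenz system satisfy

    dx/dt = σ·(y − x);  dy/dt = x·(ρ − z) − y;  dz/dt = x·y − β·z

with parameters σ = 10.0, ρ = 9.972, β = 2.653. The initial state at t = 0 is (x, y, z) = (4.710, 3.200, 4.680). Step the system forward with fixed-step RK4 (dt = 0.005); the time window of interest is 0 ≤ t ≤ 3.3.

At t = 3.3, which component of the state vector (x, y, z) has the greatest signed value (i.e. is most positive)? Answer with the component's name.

largest component: z

t=0.000: state=(4.710, 3.200, 4.680)
step 1 (dt=0.005): k1=(-15.100, 21.725, 2.656), k2=(-14.179, 21.440, 2.771), k3=(-14.210, 21.452, 2.775), k4=(-13.317, 21.178, 2.889); state += dt/6·(k1+2k2+2k3+k4)
t=0.005: state=(4.639, 3.307, 4.694)
t=0.010: state=(4.577, 3.412, 4.709)
t=0.015: state=(4.522, 3.514, 4.725)
continuing one RK4 step at a time; state shown every 40 steps (Δt=0.2):
t=0.200: state=(5.369, 6.476, 6.503)
t=0.400: state=(6.783, 6.666, 10.738)
t=0.600: state=(5.042, 3.883, 11.137)
t=0.800: state=(3.499, 3.191, 8.654)
t=1.000: state=(3.655, 4.059, 7.017)
t=1.200: state=(4.867, 5.583, 7.381)
t=1.400: state=(5.913, 6.069, 9.525)
t=1.600: state=(5.328, 4.728, 10.410)
t=1.800: state=(4.273, 3.943, 9.193)
t=2.000: state=(4.142, 4.317, 8.010)
t=2.200: state=(4.791, 5.197, 8.033)
t=2.400: state=(5.423, 5.562, 9.138)
t=2.600: state=(5.228, 4.940, 9.787)
t=2.800: state=(4.625, 4.392, 9.245)
t=3.000: state=(4.456, 4.521, 8.507)
t=3.200: state=(4.789, 5.015, 8.429)
t=3.300: state=(5.007, 5.205, 8.672)
compare at T: x=5.007, y=5.205, z=8.672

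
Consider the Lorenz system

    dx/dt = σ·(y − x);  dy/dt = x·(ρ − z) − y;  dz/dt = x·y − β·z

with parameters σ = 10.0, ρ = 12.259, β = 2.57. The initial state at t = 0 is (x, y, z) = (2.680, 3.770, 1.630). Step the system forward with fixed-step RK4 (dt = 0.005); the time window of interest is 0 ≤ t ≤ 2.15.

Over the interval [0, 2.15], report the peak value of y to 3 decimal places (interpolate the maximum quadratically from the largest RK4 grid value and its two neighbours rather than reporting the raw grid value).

t=0.000: state=(2.680, 3.770, 1.630)
step 1 (dt=0.005): k1=(10.900, 24.716, 5.915), k2=(11.245, 24.904, 6.147), k3=(11.241, 24.911, 6.150), k4=(11.583, 25.104, 6.388); state += dt/6·(k1+2k2+2k3+k4)
t=0.005: state=(2.736, 3.895, 1.661)
t=0.010: state=(2.796, 4.021, 1.694)
t=0.015: state=(2.859, 4.150, 1.730)
continuing one RK4 step at a time; state shown every 20 steps (Δt=0.1):
t=0.100: state=(4.401, 6.719, 2.899)
t=0.200: state=(7.177, 10.219, 6.691)
t=0.300: state=(9.639, 10.907, 13.565)
t=0.400: state=(8.878, 6.202, 17.900)
t=0.500: state=(5.472, 2.023, 16.312)
t=0.600: state=(2.756, 0.856, 13.066)
t=0.700: state=(1.537, 0.878, 10.252)
t=0.800: state=(1.227, 1.190, 8.048)
t=0.900: state=(1.378, 1.697, 6.386)
t=1.000: state=(1.864, 2.528, 5.238)
t=1.100: state=(2.749, 3.883, 4.701)
t=1.200: state=(4.184, 5.935, 5.144)
t=1.300: state=(6.198, 8.379, 7.324)
t=1.400: state=(8.134, 9.516, 11.578)
t=1.500: state=(8.388, 7.400, 15.426)
t=1.600: state=(6.505, 4.103, 15.700)
t=1.700: state=(4.274, 2.427, 13.604)
t=1.800: state=(2.953, 2.136, 11.203)
t=1.900: state=(2.536, 2.466, 9.199)
t=2.000: state=(2.735, 3.182, 7.758)
t=2.100: state=(3.411, 4.315, 7.010)
t=2.150: state=(3.920, 5.049, 6.971)
largest grid value and its neighbours: y(0.260)=11.30863, y(0.265)=11.31594, y(0.270)=11.30745
parabola through these three points peaks at t≈0.265 with y≈11.31596

max y = 11.316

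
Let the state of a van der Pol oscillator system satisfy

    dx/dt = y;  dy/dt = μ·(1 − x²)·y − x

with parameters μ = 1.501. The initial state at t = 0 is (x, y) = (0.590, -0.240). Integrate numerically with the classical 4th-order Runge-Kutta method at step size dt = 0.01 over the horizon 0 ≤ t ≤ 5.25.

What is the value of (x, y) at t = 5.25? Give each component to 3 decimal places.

t=0.000: state=(0.590, -0.240)
step 1 (dt=0.01): k1=(-0.240, -0.825), k2=(-0.244, -0.828), k3=(-0.244, -0.828), k4=(-0.248, -0.832); state += dt/6·(k1+2k2+2k3+k4)
t=0.010: state=(0.588, -0.248)
t=0.020: state=(0.585, -0.257)
t=0.030: state=(0.582, -0.265)
continuing one RK4 step at a time; state shown every 20 steps (Δt=0.2):
t=0.200: state=(0.525, -0.420)
t=0.400: state=(0.420, -0.637)
t=0.600: state=(0.266, -0.910)
t=0.800: state=(0.051, -1.256)
t=1.000: state=(-0.241, -1.670)
t=1.200: state=(-0.614, -2.037)
t=1.400: state=(-1.033, -2.065)
t=1.600: state=(-1.402, -1.546)
t=1.800: state=(-1.635, -0.782)
t=2.000: state=(-1.728, -0.189)
t=2.200: state=(-1.727, 0.157)
t=2.400: state=(-1.675, 0.349)
t=2.600: state=(-1.593, 0.469)
t=2.800: state=(-1.489, 0.564)
t=3.000: state=(-1.367, 0.659)
t=3.200: state=(-1.224, 0.773)
t=3.400: state=(-1.055, 0.925)
t=3.600: state=(-0.850, 1.144)
t=3.800: state=(-0.590, 1.474)
t=4.000: state=(-0.248, 1.978)
t=4.200: state=(0.214, 2.665)
t=4.400: state=(0.809, 3.198)
t=4.600: state=(1.423, 2.718)
t=4.800: state=(1.834, 1.360)
t=5.000: state=(1.993, 0.338)
t=5.200: state=(2.007, -0.127)
t=5.250: state=(1.999, -0.191)

(x, y) = (1.999, -0.191)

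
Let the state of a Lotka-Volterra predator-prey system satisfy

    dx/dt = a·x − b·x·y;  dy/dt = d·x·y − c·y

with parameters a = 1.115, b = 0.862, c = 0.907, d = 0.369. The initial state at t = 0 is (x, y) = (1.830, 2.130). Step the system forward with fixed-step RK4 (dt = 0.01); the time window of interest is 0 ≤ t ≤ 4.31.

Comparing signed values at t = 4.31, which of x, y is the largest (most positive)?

largest component: x

t=0.000: state=(1.830, 2.130)
step 1 (dt=0.01): k1=(-1.320, -0.494), k2=(-1.311, -0.498), k3=(-1.311, -0.498), k4=(-1.302, -0.503); state += dt/6·(k1+2k2+2k3+k4)
t=0.010: state=(1.817, 2.125)
t=0.020: state=(1.804, 2.120)
t=0.030: state=(1.791, 2.115)
continuing one RK4 step at a time; state shown every 20 steps (Δt=0.2):
t=0.200: state=(1.599, 2.015)
t=0.400: state=(1.428, 1.879)
t=0.600: state=(1.308, 1.733)
t=0.800: state=(1.227, 1.587)
t=1.000: state=(1.181, 1.447)
t=1.200: state=(1.164, 1.316)
t=1.400: state=(1.171, 1.196)
t=1.600: state=(1.203, 1.089)
t=1.800: state=(1.256, 0.994)
t=2.000: state=(1.332, 0.912)
t=2.200: state=(1.432, 0.842)
t=2.400: state=(1.556, 0.784)
t=2.600: state=(1.705, 0.738)
t=2.800: state=(1.883, 0.702)
t=3.000: state=(2.089, 0.678)
t=3.200: state=(2.326, 0.666)
t=3.400: state=(2.592, 0.666)
t=3.600: state=(2.886, 0.680)
t=3.800: state=(3.201, 0.709)
t=4.000: state=(3.526, 0.758)
t=4.200: state=(3.844, 0.830)
t=4.310: state=(4.007, 0.881)
compare at T: x=4.007, y=0.881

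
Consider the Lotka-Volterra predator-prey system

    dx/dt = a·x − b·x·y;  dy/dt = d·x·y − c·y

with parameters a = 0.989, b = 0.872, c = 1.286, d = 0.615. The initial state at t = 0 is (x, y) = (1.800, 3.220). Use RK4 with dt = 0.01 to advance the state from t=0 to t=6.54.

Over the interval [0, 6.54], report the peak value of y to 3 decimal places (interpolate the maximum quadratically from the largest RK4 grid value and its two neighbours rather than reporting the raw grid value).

max y = 3.244

t=0.000: state=(1.800, 3.220)
step 1 (dt=0.01): k1=(-3.274, -0.576), k2=(-3.240, -0.608), k3=(-3.240, -0.608), k4=(-3.206, -0.639); state += dt/6·(k1+2k2+2k3+k4)
t=0.010: state=(1.768, 3.214)
t=0.020: state=(1.736, 3.207)
t=0.030: state=(1.705, 3.200)
continuing one RK4 step at a time; state shown every 25 steps (Δt=0.25):
t=0.250: state=(1.174, 2.921)
t=0.500: state=(0.835, 2.465)
t=0.750: state=(0.658, 2.002)
t=1.000: state=(0.570, 1.593)
t=1.250: state=(0.535, 1.257)
t=1.500: state=(0.537, 0.989)
t=1.750: state=(0.568, 0.781)
t=2.000: state=(0.625, 0.620)
t=2.250: state=(0.709, 0.498)
t=2.500: state=(0.823, 0.406)
t=2.750: state=(0.972, 0.338)
t=3.000: state=(1.162, 0.288)
t=3.250: state=(1.403, 0.255)
t=3.500: state=(1.704, 0.234)
t=3.750: state=(2.076, 0.227)
t=4.000: state=(2.528, 0.234)
t=4.250: state=(3.069, 0.261)
t=4.500: state=(3.692, 0.318)
t=4.750: state=(4.365, 0.428)
t=5.000: state=(4.989, 0.637)
t=5.250: state=(5.350, 1.029)
t=5.500: state=(5.122, 1.684)
t=5.750: state=(4.152, 2.512)
t=6.000: state=(2.855, 3.121)
t=6.250: state=(1.814, 3.222)
t=6.500: state=(1.182, 2.928)
t=6.540: state=(1.112, 2.861)
largest grid value and its neighbours: y(6.160)=3.24369, y(6.170)=3.24427, y(6.180)=3.24408
parabola through these three points peaks at t≈6.173 with y≈3.24429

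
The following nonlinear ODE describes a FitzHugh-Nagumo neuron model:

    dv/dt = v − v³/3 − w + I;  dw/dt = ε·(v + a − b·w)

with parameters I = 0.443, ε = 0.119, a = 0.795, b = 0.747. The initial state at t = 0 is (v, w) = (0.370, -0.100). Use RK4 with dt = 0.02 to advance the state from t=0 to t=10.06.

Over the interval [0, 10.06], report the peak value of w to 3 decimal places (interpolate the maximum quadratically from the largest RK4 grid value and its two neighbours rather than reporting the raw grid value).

t=0.000: state=(0.370, -0.100)
step 1 (dt=0.02): k1=(0.896, 0.148), k2=(0.902, 0.148), k3=(0.902, 0.148), k4=(0.909, 0.149); state += dt/6·(k1+2k2+2k3+k4)
t=0.020: state=(0.388, -0.097)
t=0.040: state=(0.406, -0.094)
t=0.060: state=(0.425, -0.091)
continuing one RK4 step at a time; state shown every 25 steps (Δt=0.5):
t=0.500: state=(0.884, -0.013)
t=1.000: state=(1.393, 0.101)
t=1.500: state=(1.676, 0.233)
t=2.000: state=(1.752, 0.370)
t=2.500: state=(1.738, 0.502)
t=3.000: state=(1.692, 0.626)
t=3.500: state=(1.635, 0.742)
t=4.000: state=(1.572, 0.849)
t=4.500: state=(1.506, 0.948)
t=5.000: state=(1.435, 1.039)
t=5.500: state=(1.360, 1.121)
t=6.000: state=(1.278, 1.196)
t=6.500: state=(1.188, 1.262)
t=7.000: state=(1.087, 1.319)
t=7.500: state=(0.969, 1.368)
t=8.000: state=(0.823, 1.407)
t=8.500: state=(0.634, 1.435)
t=9.000: state=(0.364, 1.448)
t=9.500: state=(-0.054, 1.441)
t=10.000: state=(-0.711, 1.404)
t=10.060: state=(-0.805, 1.397)
largest grid value and its neighbours: w(9.100)=1.44880, w(9.120)=1.44880, w(9.140)=1.44877
parabola through these three points peaks at t≈9.111 with w≈1.44880

max w = 1.449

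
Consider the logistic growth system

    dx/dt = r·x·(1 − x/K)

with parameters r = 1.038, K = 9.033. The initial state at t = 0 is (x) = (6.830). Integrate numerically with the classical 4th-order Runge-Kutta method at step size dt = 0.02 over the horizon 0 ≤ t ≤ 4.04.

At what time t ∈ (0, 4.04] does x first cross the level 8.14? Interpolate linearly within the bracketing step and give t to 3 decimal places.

t=0.000: state=(6.830)
step 1 (dt=0.02): k1=(1.729), k2=(1.720), k3=(1.720), k4=(1.711); state += dt/6·(k1+2k2+2k3+k4)
t=0.020: state=(6.864)
t=0.040: state=(6.898)
t=0.060: state=(6.932)
continuing one RK4 step at a time; state shown every 10 steps (Δt=0.2):
t=0.200: state=(7.157)
t=0.400: state=(7.447)
t=0.600: state=(7.701)
t=0.800: state=(7.920)
t=1.000: state=(8.107)
t=1.020: state=(8.124)
next step: t=1.040: state=(8.141) — x has crossed 8.14
linear interpolation between t=1.020 (8.12403) and t=1.040 (8.14086) → t≈1.039

t = 1.039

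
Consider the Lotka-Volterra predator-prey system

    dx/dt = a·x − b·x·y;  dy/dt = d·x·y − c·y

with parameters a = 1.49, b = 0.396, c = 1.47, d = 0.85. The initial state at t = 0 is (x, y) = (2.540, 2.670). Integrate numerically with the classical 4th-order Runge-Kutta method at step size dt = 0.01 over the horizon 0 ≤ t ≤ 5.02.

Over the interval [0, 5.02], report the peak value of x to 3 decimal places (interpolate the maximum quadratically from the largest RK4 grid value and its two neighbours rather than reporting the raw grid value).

max x = 2.802

t=0.000: state=(2.540, 2.670)
step 1 (dt=0.01): k1=(1.099, 1.840), k2=(1.092, 1.858), k3=(1.092, 1.858), k4=(1.085, 1.877); state += dt/6·(k1+2k2+2k3+k4)
t=0.010: state=(2.551, 2.689)
t=0.020: state=(2.562, 2.708)
t=0.030: state=(2.572, 2.727)
continuing one RK4 step at a time; state shown every 20 steps (Δt=0.2):
t=0.200: state=(2.724, 3.116)
t=0.400: state=(2.802, 3.722)
t=0.600: state=(2.733, 4.450)
t=0.800: state=(2.512, 5.189)
t=1.000: state=(2.189, 5.772)
t=1.200: state=(1.842, 6.059)
t=1.400: state=(1.535, 6.011)
t=1.600: state=(1.299, 5.694)
t=1.800: state=(1.135, 5.214)
t=2.000: state=(1.034, 4.669)
t=2.200: state=(0.983, 4.128)
t=2.400: state=(0.975, 3.632)
t=2.600: state=(1.002, 3.200)
t=2.800: state=(1.063, 2.842)
t=3.000: state=(1.157, 2.557)
t=3.200: state=(1.285, 2.344)
t=3.400: state=(1.446, 2.202)
t=3.600: state=(1.642, 2.133)
t=3.800: state=(1.868, 2.141)
t=4.000: state=(2.118, 2.239)
t=4.200: state=(2.372, 2.444)
t=4.400: state=(2.600, 2.781)
t=4.600: state=(2.759, 3.274)
t=4.800: state=(2.798, 3.921)
t=5.000: state=(2.684, 4.667)
t=5.020: state=(2.664, 4.742)
largest grid value and its neighbours: x(0.400)=2.80190, x(0.410)=2.80217, x(0.420)=2.80205
parabola through these three points peaks at t≈0.412 with x≈2.80217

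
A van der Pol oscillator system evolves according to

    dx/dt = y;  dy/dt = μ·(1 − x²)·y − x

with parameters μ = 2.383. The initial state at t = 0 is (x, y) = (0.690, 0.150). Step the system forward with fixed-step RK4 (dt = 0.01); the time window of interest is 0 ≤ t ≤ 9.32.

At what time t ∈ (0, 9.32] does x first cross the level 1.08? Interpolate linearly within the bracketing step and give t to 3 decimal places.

t = 5.311

t=0.000: state=(0.690, 0.150)
step 1 (dt=0.01): k1=(0.150, -0.503), k2=(0.147, -0.507), k3=(0.147, -0.507), k4=(0.145, -0.511); state += dt/6·(k1+2k2+2k3+k4)
t=0.010: state=(0.691, 0.145)
t=0.020: state=(0.693, 0.140)
t=0.030: state=(0.694, 0.135)
continuing one RK4 step at a time; state shown every 50 steps (Δt=0.5):
t=0.500: state=(0.685, -0.208)
t=1.000: state=(0.428, -0.919)
t=1.500: state=(-0.457, -2.925)
t=2.000: state=(-1.789, -1.021)
t=2.500: state=(-1.849, 0.245)
t=3.000: state=(-1.696, 0.349)
t=3.500: state=(-1.502, 0.431)
t=4.000: state=(-1.253, 0.587)
t=4.500: state=(-0.876, 0.997)
t=5.000: state=(-0.063, 2.670)
t=5.310: state=(1.075, 4.252)
next step: t=5.320: state=(1.117, 4.220) — x has crossed 1.08
linear interpolation between t=5.310 (1.07473) and t=5.320 (1.11709) → t≈5.311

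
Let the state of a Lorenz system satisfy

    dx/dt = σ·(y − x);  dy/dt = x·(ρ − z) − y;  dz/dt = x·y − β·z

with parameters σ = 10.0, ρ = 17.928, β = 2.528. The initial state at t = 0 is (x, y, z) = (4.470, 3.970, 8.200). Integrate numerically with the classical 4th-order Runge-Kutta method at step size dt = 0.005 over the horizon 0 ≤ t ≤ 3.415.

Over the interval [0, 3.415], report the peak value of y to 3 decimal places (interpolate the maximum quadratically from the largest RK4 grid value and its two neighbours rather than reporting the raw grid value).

t=0.000: state=(4.470, 3.970, 8.200)
step 1 (dt=0.005): k1=(-5.000, 39.514, -2.984), k2=(-3.887, 39.327, -2.574), k3=(-3.920, 39.350, -2.567), k4=(-2.837, 39.184, -2.153); state += dt/6·(k1+2k2+2k3+k4)
t=0.005: state=(4.450, 4.167, 8.187)
t=0.010: state=(4.441, 4.362, 8.179)
t=0.015: state=(4.442, 4.556, 8.174)
continuing one RK4 step at a time; state shown every 40 steps (Δt=0.2):
t=0.200: state=(8.600, 11.858, 13.380)
t=0.400: state=(8.848, 5.095, 23.735)
t=0.600: state=(2.717, 1.382, 16.228)
t=0.800: state=(2.393, 3.100, 10.529)
t=1.000: state=(5.595, 8.236, 9.848)
t=1.200: state=(10.481, 10.637, 21.026)
t=1.400: state=(5.083, 2.088, 19.999)
t=1.600: state=(2.460, 2.474, 13.026)
t=1.800: state=(4.203, 5.970, 9.931)
t=2.000: state=(9.177, 11.474, 16.254)
t=2.200: state=(7.525, 4.233, 22.115)
t=2.400: state=(3.102, 2.374, 15.299)
t=2.600: state=(3.716, 4.923, 10.974)
t=2.800: state=(7.792, 10.309, 13.869)
t=3.000: state=(8.815, 6.530, 22.151)
t=3.200: state=(3.989, 2.644, 16.996)
t=3.400: state=(3.687, 4.517, 12.107)
t=3.415: state=(3.821, 4.780, 11.914)
largest grid value and its neighbours: y(0.240)=12.49214, y(0.245)=12.49484, y(0.250)=12.47798
parabola through these three points peaks at t≈0.243 with y≈12.49612

max y = 12.496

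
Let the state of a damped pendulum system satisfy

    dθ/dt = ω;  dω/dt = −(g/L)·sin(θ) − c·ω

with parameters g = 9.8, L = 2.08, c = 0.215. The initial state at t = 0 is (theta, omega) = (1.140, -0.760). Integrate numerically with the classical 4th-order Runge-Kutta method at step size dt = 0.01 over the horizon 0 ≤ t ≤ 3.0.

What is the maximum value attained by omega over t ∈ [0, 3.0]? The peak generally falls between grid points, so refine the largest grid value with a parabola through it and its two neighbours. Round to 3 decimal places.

t=0.000: state=(1.140, -0.760)
step 1 (dt=0.01): k1=(-0.760, -4.118), k2=(-0.781, -4.106), k3=(-0.781, -4.106), k4=(-0.801, -4.093); state += dt/6·(k1+2k2+2k3+k4)
t=0.010: state=(1.132, -0.801)
t=0.020: state=(1.124, -0.842)
t=0.030: state=(1.115, -0.882)
continuing one RK4 step at a time; state shown every 10 steps (Δt=0.1):
t=0.100: state=(1.044, -1.158)
t=0.200: state=(0.910, -1.520)
t=0.300: state=(0.742, -1.831)
t=0.400: state=(0.546, -2.072)
t=0.500: state=(0.330, -2.225)
t=0.600: state=(0.104, -2.278)
t=0.700: state=(-0.122, -2.225)
t=0.800: state=(-0.338, -2.071)
t=0.900: state=(-0.533, -1.830)
t=1.000: state=(-0.701, -1.520)
t=1.100: state=(-0.836, -1.163)
t=1.200: state=(-0.933, -0.777)
t=1.300: state=(-0.991, -0.377)
t=1.400: state=(-1.008, 0.024)
t=1.500: state=(-0.986, 0.416)
t=1.600: state=(-0.926, 0.788)
t=1.700: state=(-0.830, 1.131)
t=1.800: state=(-0.701, 1.430)
t=1.900: state=(-0.545, 1.672)
t=2.000: state=(-0.369, 1.843)
t=2.100: state=(-0.180, 1.930)
t=2.200: state=(0.014, 1.927)
t=2.300: state=(0.203, 1.835)
t=2.400: state=(0.378, 1.662)
t=2.500: state=(0.533, 1.421)
t=2.600: state=(0.661, 1.128)
t=2.700: state=(0.757, 0.800)
t=2.800: state=(0.820, 0.451)
t=2.900: state=(0.847, 0.095)
t=3.000: state=(0.839, -0.256)
largest grid value and its neighbours: omega(2.140)=1.93953, omega(2.150)=1.93972, omega(2.160)=1.93900
parabola through these three points peaks at t≈2.147 with omega≈1.93976

max omega = 1.940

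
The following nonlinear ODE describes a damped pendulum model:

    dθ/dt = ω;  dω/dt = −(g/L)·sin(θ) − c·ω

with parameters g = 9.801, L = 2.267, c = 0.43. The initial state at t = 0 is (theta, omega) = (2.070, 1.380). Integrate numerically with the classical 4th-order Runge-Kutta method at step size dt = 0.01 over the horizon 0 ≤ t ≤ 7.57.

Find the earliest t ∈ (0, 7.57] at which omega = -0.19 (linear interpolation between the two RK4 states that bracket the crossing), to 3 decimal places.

t = 0.436

t=0.000: state=(2.070, 1.380)
step 1 (dt=0.01): k1=(1.380, -4.389), k2=(1.358, -4.365), k3=(1.358, -4.366), k4=(1.336, -4.342); state += dt/6·(k1+2k2+2k3+k4)
t=0.010: state=(2.084, 1.336)
t=0.020: state=(2.097, 1.293)
t=0.030: state=(2.109, 1.250)
continuing one RK4 step at a time; state shown every 25 steps (Δt=0.25):
t=0.250: state=(2.289, 0.413)
t=0.430: state=(2.310, -0.171)
next step: t=0.440: state=(2.308, -0.203) — omega has crossed -0.19
linear interpolation between t=0.430 (-0.17145) and t=0.440 (-0.20261) → t≈0.436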